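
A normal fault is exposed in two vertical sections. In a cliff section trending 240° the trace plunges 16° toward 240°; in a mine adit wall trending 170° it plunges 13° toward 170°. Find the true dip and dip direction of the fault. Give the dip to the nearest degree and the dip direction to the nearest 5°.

true dip 18°, dip direction 215°

Represent each trace as a vector plunging at its apparent dip toward its trend (east-north-up frame): v₁ = (-0.832, -0.481, -0.276), v₂ = (0.169, -0.960, -0.225).
Cross product v₁ × v₂ gives the pole to the plane: n ∝ (-0.156, -0.234, 0.880).
Dip δ = arctan(|n_h|/n_z) = arctan(0.281/0.880) = 17.7°.
Dip direction = atan2(-0.156, -0.234) = 214° (azimuth of n's horizontal projection).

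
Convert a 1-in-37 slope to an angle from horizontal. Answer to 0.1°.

tan θ = 1/37 = 0.0270
θ = arctan(0.0270) = 1.55°

1.5°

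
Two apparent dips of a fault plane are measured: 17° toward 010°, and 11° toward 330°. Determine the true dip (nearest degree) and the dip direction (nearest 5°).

true dip 17°, dip direction 020°

Each apparent-dip line lies in the plane. As unit vectors (x east, y north, z up), v₁ plunges 17°→010° and v₂ plunges 11°→330°.
The plane normal is n = v₁ × v₂ ∝ (0.069, 0.175, 0.603).
Dip δ = arctan(|n_h|/n_z) = arctan(0.188/0.603) = 17.3°.
Dip direction = atan2(0.069, 0.175) = 21° (azimuth of n's horizontal projection).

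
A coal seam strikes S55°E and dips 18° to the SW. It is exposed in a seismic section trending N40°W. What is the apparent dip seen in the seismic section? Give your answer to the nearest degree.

5°

Angle between strike (S55°E) and section (N40°W): β = 15°.
tan(apparent dip) = tan 18° · sin 15° = 0.0841
α = arctan(0.0841) = 4.81°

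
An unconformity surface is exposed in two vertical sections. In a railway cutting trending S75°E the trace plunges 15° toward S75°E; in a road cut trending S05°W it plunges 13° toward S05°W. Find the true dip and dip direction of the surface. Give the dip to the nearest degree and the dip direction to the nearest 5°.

The two traces are lines in the plane: v₁ = (sin 105°·cos 15°, cos 105°·cos 15°, −sin 15°), v₂ = (sin 185°·cos 13°, cos 185°·cos 13°, −sin 13°).
Cross product v₁ × v₂ gives the pole to the plane: n ∝ (0.195, -0.232, 0.927).
Dip δ = arctan(|n_h|/n_z) = arctan(0.303/0.927) = 18.1°.
The horizontal component of n points toward azimuth atan2(n_x, n_y) = 140°, the dip direction.

true dip 18°, dip direction 140°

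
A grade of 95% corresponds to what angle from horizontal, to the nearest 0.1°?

43.5°

tan θ = 95/100 = 0.9500
θ = arctan(0.9500) = 43.53°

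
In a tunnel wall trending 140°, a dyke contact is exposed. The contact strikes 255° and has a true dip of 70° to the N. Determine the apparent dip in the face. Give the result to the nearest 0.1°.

68.1°

The strike is 255° and the section trends 140°; the acute angle between them is β = 65°.
tan(apparent dip) = tan 70° · sin 65° = 2.4901
α = arctan(2.4901) = 68.12°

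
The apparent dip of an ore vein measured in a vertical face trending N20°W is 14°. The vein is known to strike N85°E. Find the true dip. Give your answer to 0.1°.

14.5°

β = acute angle between strike N85°E and section N20°W = 75°.
tan δ = tan α / sin β = tan 14° / sin 75° = 0.2493 / 0.9659 = 0.2581
true dip = arctan 0.2581 = 14.47°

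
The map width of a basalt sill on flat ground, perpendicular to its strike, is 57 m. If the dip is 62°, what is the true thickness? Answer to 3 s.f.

50.3 m

True thickness t = w · sin(dip) = 57 × sin 62°
t = 57 × 0.8829 = 50.328 m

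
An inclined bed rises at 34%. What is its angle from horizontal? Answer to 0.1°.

tan θ = 34/100 = 0.3400
θ = arctan(0.3400) = 18.78°

18.8°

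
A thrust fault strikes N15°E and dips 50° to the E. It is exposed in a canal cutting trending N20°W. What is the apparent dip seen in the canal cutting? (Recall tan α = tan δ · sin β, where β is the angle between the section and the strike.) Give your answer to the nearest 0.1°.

The strike is N15°E and the section trends N20°W; the acute angle between them is β = 35°.
tan α = tan 50° × sin 35° = 1.1918 × 0.5736 = 0.6836
α = arctan(0.6836) = 34.36°

34.4°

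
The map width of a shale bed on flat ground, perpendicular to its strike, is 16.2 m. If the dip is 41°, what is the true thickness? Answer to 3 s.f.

True thickness t = w · sin(dip) = 16.2 × sin 41°
t = 16.2 × 0.6561 = 10.628 m

10.6 m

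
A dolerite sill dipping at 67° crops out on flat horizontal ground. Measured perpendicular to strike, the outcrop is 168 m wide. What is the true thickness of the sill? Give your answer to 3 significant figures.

155 m

True thickness t = w · sin(dip) = 168 × sin 67°
t = 168 × 0.9205 = 154.645 m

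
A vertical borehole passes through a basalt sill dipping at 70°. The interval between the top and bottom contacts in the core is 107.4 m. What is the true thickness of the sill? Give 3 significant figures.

36.7 m

True thickness t = h · cos(dip) = 107.4 × cos 70°
t = 107.4 × 0.3420 = 36.733 m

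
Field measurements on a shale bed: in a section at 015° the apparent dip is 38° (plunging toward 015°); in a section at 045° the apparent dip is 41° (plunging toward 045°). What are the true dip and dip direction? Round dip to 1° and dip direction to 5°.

The two traces are lines in the plane: v₁ = (sin 15°·cos 38°, cos 15°·cos 38°, −sin 38°), v₂ = (sin 45°·cos 41°, cos 45°·cos 41°, −sin 41°).
The plane normal is n = v₁ × v₂ ∝ (0.171, 0.195, 0.297).
tan δ = √(n_x²+n_y²)/n_z = 0.259/0.297, so δ = 41.1°.
Dip direction = azimuth of (n_x, n_y) = atan2(0.171, 0.195) = 41°.

true dip 41°, dip direction 040°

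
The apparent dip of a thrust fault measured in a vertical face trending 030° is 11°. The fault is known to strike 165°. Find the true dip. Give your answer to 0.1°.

15.4°

β = acute angle between strike 165° and section 030° = 45°.
tan δ = tan α / sin β = tan 11° / sin 45° = 0.1944 / 0.7071 = 0.2749
δ = arctan(0.2749) = 15.37°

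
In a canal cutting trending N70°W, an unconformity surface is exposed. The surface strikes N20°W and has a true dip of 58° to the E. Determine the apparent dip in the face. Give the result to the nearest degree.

51°

The section lies 50° from the strike.
tan α = tan 58° × sin 50° = 1.6003 × 0.7660 = 1.2259
α = arctan(1.2259) = 50.80°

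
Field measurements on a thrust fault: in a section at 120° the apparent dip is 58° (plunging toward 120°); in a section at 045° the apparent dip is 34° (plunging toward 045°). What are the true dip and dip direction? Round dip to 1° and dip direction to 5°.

Represent each trace as a vector plunging at its apparent dip toward its trend (east-north-up frame): v₁ = (0.459, -0.265, -0.848), v₂ = (0.586, 0.586, -0.559).
n = v₁ × v₂ = (0.645, -0.241, 0.424) (taken with n_z > 0).
True dip = arccos(n_z / |n|) = arccos(0.5246) = 58.4°.
Dip direction = azimuth of (n_x, n_y) = atan2(0.645, -0.241) = 110°.

true dip 58°, dip direction 110°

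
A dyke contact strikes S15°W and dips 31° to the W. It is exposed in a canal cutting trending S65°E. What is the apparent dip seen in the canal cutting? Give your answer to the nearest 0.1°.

The section lies 80° from the strike.
tan α = tan 31° × sin 80° = 0.6009 × 0.9848 = 0.5917
apparent dip = arctan 0.5917 = 30.61°

30.6°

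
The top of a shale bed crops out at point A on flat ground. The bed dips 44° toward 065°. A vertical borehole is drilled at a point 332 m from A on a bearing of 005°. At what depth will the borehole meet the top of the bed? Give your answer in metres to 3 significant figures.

160 m

The hole lies 60° from the dip direction, so the down-dip offset is 332 × cos 60° = 166.00 m.
Depth = down-dip offset × tan(dip) = 166.00 × tan 44° = 166.00 × 0.9657
Depth = 160.30 m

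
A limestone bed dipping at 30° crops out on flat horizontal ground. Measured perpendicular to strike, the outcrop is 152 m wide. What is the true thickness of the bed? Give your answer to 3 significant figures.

76.0 m

True thickness t = w · sin(dip) = 152 × sin 30°
t = 152 × 0.5000 = 76.000 m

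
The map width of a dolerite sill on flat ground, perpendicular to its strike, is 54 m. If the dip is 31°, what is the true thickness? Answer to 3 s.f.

27.8 m

True thickness t = w · sin(dip) = 54 × sin 31°
t = 54 × 0.5150 = 27.812 m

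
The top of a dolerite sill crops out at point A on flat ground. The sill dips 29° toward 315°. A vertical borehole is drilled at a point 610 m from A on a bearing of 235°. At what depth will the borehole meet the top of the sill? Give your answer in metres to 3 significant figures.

The hole lies 80° from the dip direction, so the down-dip offset is 610 × cos 80° = 105.93 m.
Depth = down-dip offset × tan(dip) = 105.93 × tan 29° = 105.93 × 0.5543
Depth = 58.72 m

58.7 m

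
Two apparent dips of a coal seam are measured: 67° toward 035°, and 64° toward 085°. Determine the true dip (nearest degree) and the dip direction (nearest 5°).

true dip 68°, dip direction 050°

Represent each trace as a vector plunging at its apparent dip toward its trend (east-north-up frame): v₁ = (0.224, 0.320, -0.921), v₂ = (0.437, 0.038, -0.899).
n = v₁ × v₂ = (0.253, 0.201, 0.131) (taken with n_z > 0).
tan δ = √(n_x²+n_y²)/n_z = 0.322/0.131, so δ = 67.9°.
Dip direction = atan2(0.253, 0.201) = 52° (azimuth of n's horizontal projection).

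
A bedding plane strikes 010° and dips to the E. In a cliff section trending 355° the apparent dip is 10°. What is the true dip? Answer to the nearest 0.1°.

34.3°

β = acute angle between strike 010° and section 355° = 15°.
tan δ = tan α / sin β = tan 10° / sin 15° = 0.1763 / 0.2588 = 0.6813
true dip = arctan 0.6813 = 34.27°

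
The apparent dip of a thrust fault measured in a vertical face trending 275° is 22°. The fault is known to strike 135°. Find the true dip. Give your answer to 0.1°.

32.2°

The section is 40° from the strike.
tan(true dip) = tan 22° / sin 40° = 0.6286
δ = arctan(0.6286) = 32.15°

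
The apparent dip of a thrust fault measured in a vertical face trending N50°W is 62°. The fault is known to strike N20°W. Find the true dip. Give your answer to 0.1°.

β = acute angle between strike N20°W and section N50°W = 30°.
tan(true dip) = tan 62° / sin 30° = 3.7615
true dip = arctan 3.7615 = 75.11°

75.1°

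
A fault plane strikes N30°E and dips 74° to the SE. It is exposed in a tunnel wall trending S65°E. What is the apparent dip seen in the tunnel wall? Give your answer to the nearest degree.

74°

The strike is N30°E and the section trends S65°E; the acute angle between them is β = 85°.
tan α = tan 74° × sin 85° = 3.4874 × 0.9962 = 3.4741
apparent dip = arctan 3.4741 = 73.94°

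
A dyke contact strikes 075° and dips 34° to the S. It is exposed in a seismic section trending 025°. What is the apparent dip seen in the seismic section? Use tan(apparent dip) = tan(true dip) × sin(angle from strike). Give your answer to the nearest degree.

27°

The strike is 075° and the section trends 025°; the acute angle between them is β = 50°.
tan(apparent dip) = tan 34° · sin 50° = 0.5167
apparent dip = arctan 0.5167 = 27.33°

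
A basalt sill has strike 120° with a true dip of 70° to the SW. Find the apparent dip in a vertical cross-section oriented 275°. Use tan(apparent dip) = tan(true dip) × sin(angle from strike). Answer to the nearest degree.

49°

The section lies 25° from the strike.
tan α = tan 70° × sin 25° = 2.7475 × 0.4226 = 1.1611
α = arctan(1.1611) = 49.26°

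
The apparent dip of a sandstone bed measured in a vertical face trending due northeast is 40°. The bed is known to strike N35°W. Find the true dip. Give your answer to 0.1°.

40.4°

β = acute angle between strike N35°W and section due northeast = 80°.
tan δ = tan α / sin β = tan 40° / sin 80° = 0.8391 / 0.9848 = 0.8520
true dip = arctan 0.8520 = 40.43°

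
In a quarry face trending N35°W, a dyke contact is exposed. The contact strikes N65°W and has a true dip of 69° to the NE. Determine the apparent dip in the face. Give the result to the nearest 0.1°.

52.5°

The section lies 30° from the strike.
tan(apparent dip) = tan 69° · sin 30° = 1.3025
α = arctan(1.3025) = 52.49°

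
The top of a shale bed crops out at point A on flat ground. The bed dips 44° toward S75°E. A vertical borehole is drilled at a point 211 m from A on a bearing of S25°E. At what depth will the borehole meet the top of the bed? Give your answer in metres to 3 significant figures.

131 m

The hole lies 50° from the dip direction, so the down-dip offset is 211 × cos 50° = 135.63 m.
Depth = down-dip offset × tan(dip) = 135.63 × tan 44° = 135.63 × 0.9657
Depth = 130.97 m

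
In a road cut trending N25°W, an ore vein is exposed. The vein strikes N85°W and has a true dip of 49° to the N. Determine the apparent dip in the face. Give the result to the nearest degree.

The strike is N85°W and the section trends N25°W; the acute angle between them is β = 60°.
tan(apparent dip) = tan 49° · sin 60° = 0.9962
α = arctan(0.9962) = 44.89°

45°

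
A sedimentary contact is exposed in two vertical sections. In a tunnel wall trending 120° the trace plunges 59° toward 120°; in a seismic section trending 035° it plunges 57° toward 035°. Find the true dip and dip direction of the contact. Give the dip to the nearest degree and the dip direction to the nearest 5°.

true dip 65°, dip direction 080°

The two traces are lines in the plane: v₁ = (sin 120°·cos 59°, cos 120°·cos 59°, −sin 59°), v₂ = (sin 35°·cos 57°, cos 35°·cos 57°, −sin 57°).
The plane normal is n = v₁ × v₂ ∝ (0.598, 0.106, 0.279).
Dip δ = arctan(|n_h|/n_z) = arctan(0.608/0.279) = 65.3°.
Dip direction = azimuth of (n_x, n_y) = atan2(0.598, 0.106) = 80°.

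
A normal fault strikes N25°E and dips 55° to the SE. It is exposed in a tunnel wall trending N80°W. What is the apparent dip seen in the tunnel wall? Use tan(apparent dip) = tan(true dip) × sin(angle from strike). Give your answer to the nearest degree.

54°

Angle between strike (N25°E) and section (N80°W): β = 75°.
tan α = tan 55° × sin 75° = 1.4281 × 0.9659 = 1.3795
apparent dip = arctan 1.3795 = 54.06°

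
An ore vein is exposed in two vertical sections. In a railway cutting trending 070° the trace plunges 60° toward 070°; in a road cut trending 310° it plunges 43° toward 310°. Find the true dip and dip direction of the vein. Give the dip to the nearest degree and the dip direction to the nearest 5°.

true dip 70°, dip direction 020°

Represent each trace as a vector plunging at its apparent dip toward its trend (east-north-up frame): v₁ = (0.470, 0.171, -0.866), v₂ = (-0.560, 0.470, -0.682).
n = v₁ × v₂ = (0.290, 0.806, 0.317) (taken with n_z > 0).
Dip δ = arctan(|n_h|/n_z) = arctan(0.856/0.317) = 69.7°.
The horizontal component of n points toward azimuth atan2(n_x, n_y) = 20°, the dip direction.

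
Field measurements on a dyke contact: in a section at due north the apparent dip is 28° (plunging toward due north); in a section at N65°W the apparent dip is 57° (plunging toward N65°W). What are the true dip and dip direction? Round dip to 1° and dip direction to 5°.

Represent each trace as a vector plunging at its apparent dip toward its trend (east-north-up frame): v₁ = (0.000, 0.883, -0.469), v₂ = (-0.494, 0.230, -0.839).
Cross product v₁ × v₂ gives the pole to the plane: n ∝ (-0.632, 0.232, 0.436).
Dip δ = arctan(|n_h|/n_z) = arctan(0.674/0.436) = 57.1°.
Dip direction = atan2(-0.632, 0.232) = 290° (azimuth of n's horizontal projection).

true dip 57°, dip direction 290°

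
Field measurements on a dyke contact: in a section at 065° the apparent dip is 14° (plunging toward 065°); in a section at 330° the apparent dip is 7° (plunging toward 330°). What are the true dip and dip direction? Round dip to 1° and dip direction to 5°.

Each apparent-dip line lies in the plane. As unit vectors (x east, y north, z up), v₁ plunges 14°→065° and v₂ plunges 7°→330°.
n = v₁ × v₂ = (0.158, 0.227, 0.959) (taken with n_z > 0).
Dip δ = arctan(|n_h|/n_z) = arctan(0.277/0.959) = 16.1°.
Dip direction = azimuth of (n_x, n_y) = atan2(0.158, 0.227) = 35°.

true dip 16°, dip direction 035°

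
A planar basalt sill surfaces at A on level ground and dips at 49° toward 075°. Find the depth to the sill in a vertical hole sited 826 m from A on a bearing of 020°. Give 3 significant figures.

The hole lies 55° from the dip direction, so the down-dip offset is 826 × cos 55° = 473.77 m.
Depth = down-dip offset × tan(dip) = 473.77 × tan 49° = 473.77 × 1.1504
Depth = 545.01 m

545 m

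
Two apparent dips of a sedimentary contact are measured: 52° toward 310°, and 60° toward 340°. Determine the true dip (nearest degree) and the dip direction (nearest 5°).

true dip 61°, dip direction 355°

The two traces are lines in the plane: v₁ = (sin 310°·cos 52°, cos 310°·cos 52°, −sin 52°), v₂ = (sin 340°·cos 60°, cos 340°·cos 60°, −sin 60°).
Cross product v₁ × v₂ gives the pole to the plane: n ∝ (-0.028, 0.274, 0.154).
tan δ = √(n_x²+n_y²)/n_z = 0.275/0.154, so δ = 60.8°.
Dip direction = azimuth of (n_x, n_y) = atan2(-0.028, 0.274) = 354°.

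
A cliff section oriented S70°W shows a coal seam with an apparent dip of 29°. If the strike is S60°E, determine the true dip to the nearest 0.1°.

The section is 50° from the strike.
tan(true dip) = tan 29° / sin 50° = 0.7236
true dip = arctan 0.7236 = 35.89°

35.9°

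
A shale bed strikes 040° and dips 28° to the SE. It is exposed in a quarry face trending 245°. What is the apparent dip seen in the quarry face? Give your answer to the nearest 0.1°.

12.7°

Angle between strike (040°) and section (245°): β = 25°.
tan α = tan 28° × sin 25° = 0.5317 × 0.4226 = 0.2247
apparent dip = arctan 0.2247 = 12.66°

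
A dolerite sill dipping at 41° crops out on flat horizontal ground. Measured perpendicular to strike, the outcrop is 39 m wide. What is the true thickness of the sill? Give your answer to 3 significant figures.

True thickness t = w · sin(dip) = 39 × sin 41°
t = 39 × 0.6561 = 25.586 m

25.6 m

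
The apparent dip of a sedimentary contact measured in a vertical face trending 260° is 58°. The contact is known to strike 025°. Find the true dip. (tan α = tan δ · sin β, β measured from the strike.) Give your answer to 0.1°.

62.9°

The section is 55° from the strike.
tan δ = tan α / sin β = tan 58° / sin 55° = 1.6003 / 0.8192 = 1.9536
true dip = arctan 1.9536 = 62.89°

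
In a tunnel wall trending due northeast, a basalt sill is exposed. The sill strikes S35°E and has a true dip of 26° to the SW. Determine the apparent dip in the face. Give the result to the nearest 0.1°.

25.7°

Angle between strike (S35°E) and section (due northeast): β = 80°.
tan(apparent dip) = tan 26° · sin 80° = 0.4803
α = arctan(0.4803) = 25.66°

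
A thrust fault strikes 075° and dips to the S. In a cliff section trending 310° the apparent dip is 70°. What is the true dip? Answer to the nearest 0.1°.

73.4°

β = acute angle between strike 075° and section 310° = 55°.
tan δ = tan α / sin β = tan 70° / sin 55° = 2.7475 / 0.8192 = 3.3541
δ = arctan(3.3541) = 73.40°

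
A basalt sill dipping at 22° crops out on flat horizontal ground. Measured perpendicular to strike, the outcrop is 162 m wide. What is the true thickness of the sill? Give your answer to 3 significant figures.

True thickness t = w · sin(dip) = 162 × sin 22°
t = 162 × 0.3746 = 60.686 m

60.7 m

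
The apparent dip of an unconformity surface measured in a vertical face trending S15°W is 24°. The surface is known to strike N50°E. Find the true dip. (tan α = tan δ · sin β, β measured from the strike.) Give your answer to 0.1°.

37.8°

β = acute angle between strike N50°E and section S15°W = 35°.
tan(true dip) = tan 24° / sin 35° = 0.7762
δ = arctan(0.7762) = 37.82°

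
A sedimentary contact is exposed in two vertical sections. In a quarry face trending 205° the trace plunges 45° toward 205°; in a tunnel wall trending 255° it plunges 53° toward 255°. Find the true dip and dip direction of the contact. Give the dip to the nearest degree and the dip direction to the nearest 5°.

true dip 53°, dip direction 245°

The two traces are lines in the plane: v₁ = (sin 205°·cos 45°, cos 205°·cos 45°, −sin 45°), v₂ = (sin 255°·cos 53°, cos 255°·cos 53°, −sin 53°).
The plane normal is n = v₁ × v₂ ∝ (-0.402, -0.172, 0.326).
Dip δ = arctan(|n_h|/n_z) = arctan(0.437/0.326) = 53.3°.
Dip direction = atan2(-0.402, -0.172) = 247° (azimuth of n's horizontal projection).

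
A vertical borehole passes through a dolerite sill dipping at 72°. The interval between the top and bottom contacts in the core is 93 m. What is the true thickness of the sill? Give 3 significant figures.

28.7 m

True thickness t = h · cos(dip) = 93 × cos 72°
t = 93 × 0.3090 = 28.739 m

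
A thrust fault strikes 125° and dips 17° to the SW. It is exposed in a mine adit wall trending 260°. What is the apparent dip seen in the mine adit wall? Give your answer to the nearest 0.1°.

12.2°

The strike is 125° and the section trends 260°; the acute angle between them is β = 45°.
tan α = tan 17° × sin 45° = 0.3057 × 0.7071 = 0.2162
apparent dip = arctan 0.2162 = 12.20°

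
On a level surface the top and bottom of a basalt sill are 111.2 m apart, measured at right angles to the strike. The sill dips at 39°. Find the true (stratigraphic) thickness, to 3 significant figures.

70.0 m

True thickness t = w · sin(dip) = 111.2 × sin 39°
t = 111.2 × 0.6293 = 69.980 m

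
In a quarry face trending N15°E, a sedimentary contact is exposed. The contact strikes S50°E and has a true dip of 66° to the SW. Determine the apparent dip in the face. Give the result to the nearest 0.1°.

Angle between strike (S50°E) and section (N15°E): β = 65°.
tan(apparent dip) = tan 66° · sin 65° = 2.0356
apparent dip = arctan 2.0356 = 63.84°

63.8°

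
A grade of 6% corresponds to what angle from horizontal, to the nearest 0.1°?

3.4°

tan θ = 6/100 = 0.0600
θ = arctan(0.0600) = 3.43°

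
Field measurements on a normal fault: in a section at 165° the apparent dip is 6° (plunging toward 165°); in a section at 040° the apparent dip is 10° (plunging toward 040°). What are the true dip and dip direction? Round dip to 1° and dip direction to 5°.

true dip 17°, dip direction 095°

Each apparent-dip line lies in the plane. As unit vectors (x east, y north, z up), v₁ plunges 6°→165° and v₂ plunges 10°→040°.
The plane normal is n = v₁ × v₂ ∝ (0.246, -0.021, 0.802).
tan δ = √(n_x²+n_y²)/n_z = 0.247/0.802, so δ = 17.1°.
Dip direction = azimuth of (n_x, n_y) = atan2(0.246, -0.021) = 95°.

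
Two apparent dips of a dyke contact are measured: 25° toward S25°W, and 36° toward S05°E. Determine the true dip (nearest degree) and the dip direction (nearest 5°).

true dip 39°, dip direction 150°

Each apparent-dip line lies in the plane. As unit vectors (x east, y north, z up), v₁ plunges 25°→S25°W and v₂ plunges 36°→S05°E.
n = v₁ × v₂ = (0.142, -0.255, 0.367) (taken with n_z > 0).
True dip = arccos(n_z / |n|) = arccos(0.7823) = 38.5°.
Dip direction = azimuth of (n_x, n_y) = atan2(0.142, -0.255) = 151°.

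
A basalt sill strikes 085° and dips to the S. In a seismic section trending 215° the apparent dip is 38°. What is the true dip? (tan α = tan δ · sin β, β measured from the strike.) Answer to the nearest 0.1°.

The section is 50° from the strike.
tan δ = tan α / sin β = tan 38° / sin 50° = 0.7813 / 0.7660 = 1.0199
true dip = arctan 1.0199 = 45.56°

45.6°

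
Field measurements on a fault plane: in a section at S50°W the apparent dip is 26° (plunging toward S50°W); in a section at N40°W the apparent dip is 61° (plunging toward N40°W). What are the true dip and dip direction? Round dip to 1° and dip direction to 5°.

The two traces are lines in the plane: v₁ = (sin 230°·cos 26°, cos 230°·cos 26°, −sin 26°), v₂ = (sin 320°·cos 61°, cos 320°·cos 61°, −sin 61°).
The plane normal is n = v₁ × v₂ ∝ (-0.668, 0.466, 0.436).
True dip = arccos(n_z / |n|) = arccos(0.4718) = 61.8°.
Dip direction = azimuth of (n_x, n_y) = atan2(-0.668, 0.466) = 305°.

true dip 62°, dip direction 305°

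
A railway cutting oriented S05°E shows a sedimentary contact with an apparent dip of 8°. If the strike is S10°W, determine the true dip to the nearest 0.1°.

28.5°

The section is 15° from the strike.
tan(true dip) = tan 8° / sin 15° = 0.5430
δ = arctan(0.5430) = 28.50°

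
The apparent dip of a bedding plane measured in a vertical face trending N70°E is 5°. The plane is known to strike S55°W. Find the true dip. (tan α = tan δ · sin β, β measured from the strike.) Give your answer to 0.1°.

18.7°

The section is 15° from the strike.
tan δ = tan α / sin β = tan 5° / sin 15° = 0.0875 / 0.2588 = 0.3380
true dip = arctan 0.3380 = 18.68°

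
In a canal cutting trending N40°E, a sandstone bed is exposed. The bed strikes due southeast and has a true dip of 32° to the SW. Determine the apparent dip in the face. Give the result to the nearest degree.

The section lies 85° from the strike.
tan(apparent dip) = tan 32° · sin 85° = 0.6225
apparent dip = arctan 0.6225 = 31.90°

32°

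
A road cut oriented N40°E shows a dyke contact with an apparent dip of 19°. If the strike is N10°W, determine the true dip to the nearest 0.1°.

24.2°

β = acute angle between strike N10°W and section N40°E = 50°.
tan(true dip) = tan 19° / sin 50° = 0.4495
δ = arctan(0.4495) = 24.20°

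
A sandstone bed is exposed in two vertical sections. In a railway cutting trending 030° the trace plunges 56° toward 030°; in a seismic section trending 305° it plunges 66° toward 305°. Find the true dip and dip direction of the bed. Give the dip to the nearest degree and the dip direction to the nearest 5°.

true dip 69°, dip direction 335°

Represent each trace as a vector plunging at its apparent dip toward its trend (east-north-up frame): v₁ = (0.280, 0.484, -0.829), v₂ = (-0.333, 0.233, -0.914).
The plane normal is n = v₁ × v₂ ∝ (-0.249, 0.532, 0.227).
tan δ = √(n_x²+n_y²)/n_z = 0.587/0.227, so δ = 68.9°.
Dip direction = atan2(-0.249, 0.532) = 335° (azimuth of n's horizontal projection).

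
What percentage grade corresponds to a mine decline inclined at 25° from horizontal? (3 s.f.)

grade % = 100 × tan 25° = 100 × 0.4663

46.6%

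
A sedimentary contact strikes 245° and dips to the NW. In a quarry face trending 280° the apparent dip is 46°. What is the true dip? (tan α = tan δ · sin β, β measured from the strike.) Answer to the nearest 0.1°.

β = acute angle between strike 245° and section 280° = 35°.
tan(true dip) = tan 46° / sin 35° = 1.8054
δ = arctan(1.8054) = 61.02°

61.0°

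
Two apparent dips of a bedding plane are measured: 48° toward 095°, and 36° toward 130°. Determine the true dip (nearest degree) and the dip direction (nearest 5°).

true dip 49°, dip direction 080°

The two traces are lines in the plane: v₁ = (sin 95°·cos 48°, cos 95°·cos 48°, −sin 48°), v₂ = (sin 130°·cos 36°, cos 130°·cos 36°, −sin 36°).
Cross product v₁ × v₂ gives the pole to the plane: n ∝ (0.352, 0.069, 0.310).
True dip = arccos(n_z / |n|) = arccos(0.6544) = 49.1°.
Dip direction = azimuth of (n_x, n_y) = atan2(0.352, 0.069) = 79°.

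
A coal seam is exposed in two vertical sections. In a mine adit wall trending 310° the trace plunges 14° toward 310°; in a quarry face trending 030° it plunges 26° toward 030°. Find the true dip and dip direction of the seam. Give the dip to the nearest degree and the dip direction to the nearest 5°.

Represent each trace as a vector plunging at its apparent dip toward its trend (east-north-up frame): v₁ = (-0.743, 0.624, -0.242), v₂ = (0.449, 0.778, -0.438).
The plane normal is n = v₁ × v₂ ∝ (0.085, 0.435, 0.859).
Dip δ = arctan(|n_h|/n_z) = arctan(0.443/0.859) = 27.3°.
Dip direction = atan2(0.085, 0.435) = 11° (azimuth of n's horizontal projection).

true dip 27°, dip direction 010°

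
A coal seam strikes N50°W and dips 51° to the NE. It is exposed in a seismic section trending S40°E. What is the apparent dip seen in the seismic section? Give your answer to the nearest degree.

Angle between strike (N50°W) and section (S40°E): β = 10°.
tan α = tan 51° × sin 10° = 1.2349 × 0.1736 = 0.2144
apparent dip = arctan 0.2144 = 12.10°

12°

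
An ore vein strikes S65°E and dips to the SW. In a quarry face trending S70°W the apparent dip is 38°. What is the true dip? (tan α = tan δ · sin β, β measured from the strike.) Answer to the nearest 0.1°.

47.9°

The section is 45° from the strike.
tan δ = tan α / sin β = tan 38° / sin 45° = 0.7813 / 0.7071 = 1.1049
δ = arctan(1.1049) = 47.85°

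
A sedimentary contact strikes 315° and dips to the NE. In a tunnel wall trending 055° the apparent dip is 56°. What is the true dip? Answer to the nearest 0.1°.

The section is 80° from the strike.
tan δ = tan α / sin β = tan 56° / sin 80° = 1.4826 / 0.9848 = 1.5054
true dip = arctan 1.5054 = 56.41°

56.4°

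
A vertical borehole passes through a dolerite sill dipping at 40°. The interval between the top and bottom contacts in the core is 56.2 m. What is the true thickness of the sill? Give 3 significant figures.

True thickness t = h · cos(dip) = 56.2 × cos 40°
t = 56.2 × 0.7660 = 43.052 m

43.1 m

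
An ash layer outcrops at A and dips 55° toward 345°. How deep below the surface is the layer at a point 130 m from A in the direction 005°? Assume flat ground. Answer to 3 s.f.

174 m

The hole lies 20° from the dip direction, so the down-dip offset is 130 × cos 20° = 122.16 m.
Depth = down-dip offset × tan(dip) = 122.16 × tan 55° = 122.16 × 1.4281
Depth = 174.46 m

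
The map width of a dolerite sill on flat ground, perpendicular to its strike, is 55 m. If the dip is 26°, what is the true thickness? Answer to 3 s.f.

24.1 m

True thickness t = w · sin(dip) = 55 × sin 26°
t = 55 × 0.4384 = 24.110 m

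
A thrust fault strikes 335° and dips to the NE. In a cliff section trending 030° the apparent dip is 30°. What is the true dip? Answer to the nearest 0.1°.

β = acute angle between strike 335° and section 030° = 55°.
tan(true dip) = tan 30° / sin 55° = 0.7048
δ = arctan(0.7048) = 35.18°

35.2°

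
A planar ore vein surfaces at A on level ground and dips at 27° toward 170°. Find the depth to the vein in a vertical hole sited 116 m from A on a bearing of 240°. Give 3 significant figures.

20.2 m

The hole lies 70° from the dip direction, so the down-dip offset is 116 × cos 70° = 39.67 m.
Depth = down-dip offset × tan(dip) = 39.67 × tan 27° = 39.67 × 0.5095
Depth = 20.22 m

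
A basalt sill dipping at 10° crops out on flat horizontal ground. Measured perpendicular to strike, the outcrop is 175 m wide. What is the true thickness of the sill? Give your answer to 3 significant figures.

True thickness t = w · sin(dip) = 175 × sin 10°
t = 175 × 0.1736 = 30.388 m

30.4 m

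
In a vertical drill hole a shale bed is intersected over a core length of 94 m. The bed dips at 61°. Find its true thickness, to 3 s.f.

True thickness t = h · cos(dip) = 94 × cos 61°
t = 94 × 0.4848 = 45.572 m

45.6 m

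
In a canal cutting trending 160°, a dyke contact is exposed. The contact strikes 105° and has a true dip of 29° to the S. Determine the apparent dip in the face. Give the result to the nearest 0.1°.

24.4°

The strike is 105° and the section trends 160°; the acute angle between them is β = 55°.
tan(apparent dip) = tan 29° · sin 55° = 0.4541
apparent dip = arctan 0.4541 = 24.42°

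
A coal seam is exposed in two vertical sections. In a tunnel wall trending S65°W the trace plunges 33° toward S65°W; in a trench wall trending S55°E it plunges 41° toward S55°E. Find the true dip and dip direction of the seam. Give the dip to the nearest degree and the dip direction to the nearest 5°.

The two traces are lines in the plane: v₁ = (sin 245°·cos 33°, cos 245°·cos 33°, −sin 33°), v₂ = (sin 125°·cos 41°, cos 125°·cos 41°, −sin 41°).
The plane normal is n = v₁ × v₂ ∝ (-0.003, -0.835, 0.548).
Dip δ = arctan(|n_h|/n_z) = arctan(0.835/0.548) = 56.7°.
Dip direction = azimuth of (n_x, n_y) = atan2(-0.003, -0.835) = 180°.

true dip 57°, dip direction 180°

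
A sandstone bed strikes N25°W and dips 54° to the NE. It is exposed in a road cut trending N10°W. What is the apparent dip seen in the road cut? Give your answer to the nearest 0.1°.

Angle between strike (N25°W) and section (N10°W): β = 15°.
tan α = tan 54° × sin 15° = 1.3764 × 0.2588 = 0.3562
α = arctan(0.3562) = 19.61°

19.6°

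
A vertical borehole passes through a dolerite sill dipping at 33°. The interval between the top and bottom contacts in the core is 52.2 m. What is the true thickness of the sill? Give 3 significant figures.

True thickness t = h · cos(dip) = 52.2 × cos 33°
t = 52.2 × 0.8387 = 43.779 m

43.8 m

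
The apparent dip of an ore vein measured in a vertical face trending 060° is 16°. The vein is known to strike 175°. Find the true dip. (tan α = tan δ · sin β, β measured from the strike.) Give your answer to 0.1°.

17.6°

The section is 65° from the strike.
tan δ = tan α / sin β = tan 16° / sin 65° = 0.2867 / 0.9063 = 0.3164
δ = arctan(0.3164) = 17.56°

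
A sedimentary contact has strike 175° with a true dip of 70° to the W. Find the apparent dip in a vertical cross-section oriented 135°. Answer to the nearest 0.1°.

60.5°

The section lies 40° from the strike.
tan(apparent dip) = tan 70° · sin 40° = 1.7660
apparent dip = arctan 1.7660 = 60.48°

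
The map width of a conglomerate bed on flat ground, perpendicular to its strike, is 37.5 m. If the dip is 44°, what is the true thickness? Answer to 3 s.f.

True thickness t = w · sin(dip) = 37.5 × sin 44°
t = 37.5 × 0.6947 = 26.050 m

26.0 m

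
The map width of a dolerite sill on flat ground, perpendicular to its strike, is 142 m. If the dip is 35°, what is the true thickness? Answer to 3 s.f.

81.4 m

True thickness t = w · sin(dip) = 142 × sin 35°
t = 142 × 0.5736 = 81.448 m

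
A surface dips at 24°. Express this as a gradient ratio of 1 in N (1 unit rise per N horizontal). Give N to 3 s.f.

1 : N means tan θ = 1/N, so N = 1/tan 24° = 1/0.4452

1 in 2.25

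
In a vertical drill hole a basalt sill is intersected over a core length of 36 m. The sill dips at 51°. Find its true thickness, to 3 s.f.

True thickness t = h · cos(dip) = 36 × cos 51°
t = 36 × 0.6293 = 22.656 m

22.7 m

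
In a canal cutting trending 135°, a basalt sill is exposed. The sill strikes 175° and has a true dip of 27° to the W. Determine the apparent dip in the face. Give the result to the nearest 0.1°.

The strike is 175° and the section trends 135°; the acute angle between them is β = 40°.
tan α = tan 27° × sin 40° = 0.5095 × 0.6428 = 0.3275
apparent dip = arctan 0.3275 = 18.13°

18.1°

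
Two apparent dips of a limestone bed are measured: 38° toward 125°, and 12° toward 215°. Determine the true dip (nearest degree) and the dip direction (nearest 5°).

Represent each trace as a vector plunging at its apparent dip toward its trend (east-north-up frame): v₁ = (0.646, -0.452, -0.616), v₂ = (-0.561, -0.801, -0.208).
The plane normal is n = v₁ × v₂ ∝ (0.399, -0.480, 0.771).
Dip δ = arctan(|n_h|/n_z) = arctan(0.624/0.771) = 39.0°.
Dip direction = atan2(0.399, -0.480) = 140° (azimuth of n's horizontal projection).

true dip 39°, dip direction 140°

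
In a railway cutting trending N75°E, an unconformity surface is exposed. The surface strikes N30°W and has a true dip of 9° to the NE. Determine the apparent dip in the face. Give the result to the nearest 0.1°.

8.7°

The strike is N30°W and the section trends N75°E; the acute angle between them is β = 75°.
tan α = tan 9° × sin 75° = 0.1584 × 0.9659 = 0.1530
apparent dip = arctan 0.1530 = 8.70°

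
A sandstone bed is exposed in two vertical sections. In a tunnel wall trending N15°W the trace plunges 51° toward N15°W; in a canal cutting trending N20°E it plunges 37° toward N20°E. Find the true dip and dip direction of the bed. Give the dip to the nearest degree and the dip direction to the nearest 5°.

true dip 53°, dip direction 325°

Represent each trace as a vector plunging at its apparent dip toward its trend (east-north-up frame): v₁ = (-0.163, 0.608, -0.777), v₂ = (0.273, 0.750, -0.602).
n = v₁ × v₂ = (-0.217, 0.310, 0.288) (taken with n_z > 0).
tan δ = √(n_x²+n_y²)/n_z = 0.379/0.288, so δ = 52.7°.
Dip direction = azimuth of (n_x, n_y) = atan2(-0.217, 0.310) = 325°.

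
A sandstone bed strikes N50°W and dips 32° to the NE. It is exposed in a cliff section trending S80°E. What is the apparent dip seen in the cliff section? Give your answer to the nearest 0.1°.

17.4°

The strike is N50°W and the section trends S80°E; the acute angle between them is β = 30°.
tan α = tan 32° × sin 30° = 0.6249 × 0.5000 = 0.3124
α = arctan(0.3124) = 17.35°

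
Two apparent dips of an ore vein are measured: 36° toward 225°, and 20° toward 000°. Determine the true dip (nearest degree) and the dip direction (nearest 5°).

The two traces are lines in the plane: v₁ = (sin 225°·cos 36°, cos 225°·cos 36°, −sin 36°), v₂ = (sin 0°·cos 20°, cos 0°·cos 20°, −sin 20°).
Cross product v₁ × v₂ gives the pole to the plane: n ∝ (-0.748, 0.196, 0.538).
Dip δ = arctan(|n_h|/n_z) = arctan(0.773/0.538) = 55.2°.
Dip direction = atan2(-0.748, 0.196) = 285° (azimuth of n's horizontal projection).

true dip 55°, dip direction 285°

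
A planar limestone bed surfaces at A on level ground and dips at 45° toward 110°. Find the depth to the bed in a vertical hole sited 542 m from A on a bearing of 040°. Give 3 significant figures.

The hole lies 70° from the dip direction, so the down-dip offset is 542 × cos 70° = 185.37 m.
Depth = down-dip offset × tan(dip) = 185.37 × tan 45° = 185.37 × 1.0000
Depth = 185.37 m

185 m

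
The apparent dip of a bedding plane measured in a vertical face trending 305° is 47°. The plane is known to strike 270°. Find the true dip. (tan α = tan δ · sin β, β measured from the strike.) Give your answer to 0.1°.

61.9°

The section is 35° from the strike.
tan(true dip) = tan 47° / sin 35° = 1.8696
δ = arctan(1.8696) = 61.86°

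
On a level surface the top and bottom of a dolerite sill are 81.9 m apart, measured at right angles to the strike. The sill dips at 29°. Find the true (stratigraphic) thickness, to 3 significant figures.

39.7 m

True thickness t = w · sin(dip) = 81.9 × sin 29°
t = 81.9 × 0.4848 = 39.706 m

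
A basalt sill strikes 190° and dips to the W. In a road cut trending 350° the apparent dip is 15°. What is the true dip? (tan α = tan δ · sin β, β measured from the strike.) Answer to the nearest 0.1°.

β = acute angle between strike 190° and section 350° = 20°.
tan(true dip) = tan 15° / sin 20° = 0.7834
δ = arctan(0.7834) = 38.08°

38.1°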